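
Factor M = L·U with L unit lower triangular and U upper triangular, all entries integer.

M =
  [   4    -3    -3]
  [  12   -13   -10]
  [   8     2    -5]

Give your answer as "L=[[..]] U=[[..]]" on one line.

  row1 -= 3·row0 → [0,-4,-1]
  row2 -= 2·row0 → [0,8,1]
  row2 -= -2·row1 → [0,0,-1]

L=[[1,0,0],[3,1,0],[2,-2,1]] U=[[4,-3,-3],[0,-4,-1],[0,0,-1]]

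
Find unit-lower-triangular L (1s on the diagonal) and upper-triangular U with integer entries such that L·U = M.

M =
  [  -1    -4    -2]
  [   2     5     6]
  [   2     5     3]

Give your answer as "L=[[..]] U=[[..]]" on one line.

L=[[1,0,0],[-2,1,0],[-2,1,1]] U=[[-1,-4,-2],[0,-3,2],[0,0,-3]]

  r1 -= -2·r0 → [0,-3,2]
  r2 -= -2·r0 → [0,-3,-1]
  r2 -= 1·r1 → [0,0,-3]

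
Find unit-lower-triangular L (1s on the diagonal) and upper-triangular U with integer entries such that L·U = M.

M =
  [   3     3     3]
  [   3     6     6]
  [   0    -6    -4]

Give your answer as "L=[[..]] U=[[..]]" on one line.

  r1 -= 1·r0 → [0,3,3]
  r2 -= 0·r0 → [0,-6,-4]
  r2 -= -2·r1 → [0,0,2]

L=[[1,0,0],[1,1,0],[0,-2,1]] U=[[3,3,3],[0,3,3],[0,0,2]]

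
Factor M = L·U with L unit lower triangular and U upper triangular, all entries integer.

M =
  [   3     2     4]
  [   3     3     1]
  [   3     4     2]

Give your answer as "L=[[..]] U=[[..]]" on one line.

L=[[1,0,0],[1,1,0],[1,2,1]] U=[[3,2,4],[0,1,-3],[0,0,4]]

  R1 -= 1·R0 → [0,1,-3]
  R2 -= 1·R0 → [0,2,-2]
  R2 -= 2·R1 → [0,0,4]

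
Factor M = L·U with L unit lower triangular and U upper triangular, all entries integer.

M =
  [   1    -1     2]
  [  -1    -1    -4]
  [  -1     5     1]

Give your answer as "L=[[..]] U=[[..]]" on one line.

L=[[1,0,0],[-1,1,0],[-1,-2,1]] U=[[1,-1,2],[0,-2,-2],[0,0,-1]]

  R1 -= -1·R0 → [0,-2,-2]
  R2 -= -1·R0 → [0,4,3]
  R2 -= -2·R1 → [0,0,-1]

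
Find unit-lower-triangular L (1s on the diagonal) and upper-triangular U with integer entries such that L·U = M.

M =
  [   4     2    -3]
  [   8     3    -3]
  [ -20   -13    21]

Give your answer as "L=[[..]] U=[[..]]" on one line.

  r1 -= 2·r0 → [0,-1,3]
  r2 -= -5·r0 → [0,-3,6]
  r2 -= 3·r1 → [0,0,-3]

L=[[1,0,0],[2,1,0],[-5,3,1]] U=[[4,2,-3],[0,-1,3],[0,0,-3]]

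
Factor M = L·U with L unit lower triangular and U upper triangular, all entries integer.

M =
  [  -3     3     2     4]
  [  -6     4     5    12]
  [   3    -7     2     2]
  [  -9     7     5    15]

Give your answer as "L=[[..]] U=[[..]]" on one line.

L=[[1,0,0,0],[2,1,0,0],[-1,2,1,0],[3,1,-1,1]] U=[[-3,3,2,4],[0,-2,1,4],[0,0,2,-2],[0,0,0,-3]]

  R1 -= 2·R0 → [0,-2,1,4]
  R2 -= -1·R0 → [0,-4,4,6]
  R3 -= 3·R0 → [0,-2,-1,3]
  R2 -= 2·R1 → [0,0,2,-2]
  R3 -= 1·R1 → [0,0,-2,-1]
  R3 -= -1·R2 → [0,0,0,-3]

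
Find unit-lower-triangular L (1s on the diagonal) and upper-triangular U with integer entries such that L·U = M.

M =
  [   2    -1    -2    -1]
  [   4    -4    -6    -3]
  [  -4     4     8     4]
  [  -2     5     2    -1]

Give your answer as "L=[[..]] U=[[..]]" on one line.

  r1 -= 2·r0 → [0,-2,-2,-1]
  r2 -= -2·r0 → [0,2,4,2]
  r3 -= -1·r0 → [0,4,0,-2]
  r2 -= -1·r1 → [0,0,2,1]
  r3 -= -2·r1 → [0,0,-4,-4]
  r3 -= -2·r2 → [0,0,0,-2]

L=[[1,0,0,0],[2,1,0,0],[-2,-1,1,0],[-1,-2,-2,1]] U=[[2,-1,-2,-1],[0,-2,-2,-1],[0,0,2,1],[0,0,0,-2]]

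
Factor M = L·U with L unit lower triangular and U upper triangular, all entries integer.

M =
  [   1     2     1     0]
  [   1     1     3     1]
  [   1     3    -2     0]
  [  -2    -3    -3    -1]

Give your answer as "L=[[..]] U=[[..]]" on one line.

  row1 -= 1·row0 → [0,-1,2,1]
  row2 -= 1·row0 → [0,1,-3,0]
  row3 -= -2·row0 → [0,1,-1,-1]
  row2 -= -1·row1 → [0,0,-1,1]
  row3 -= -1·row1 → [0,0,1,0]
  row3 -= -1·row2 → [0,0,0,1]

L=[[1,0,0,0],[1,1,0,0],[1,-1,1,0],[-2,-1,-1,1]] U=[[1,2,1,0],[0,-1,2,1],[0,0,-1,1],[0,0,0,1]]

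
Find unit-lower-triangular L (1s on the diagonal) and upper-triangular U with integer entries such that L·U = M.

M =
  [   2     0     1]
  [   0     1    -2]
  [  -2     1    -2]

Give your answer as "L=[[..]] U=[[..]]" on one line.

  row1 -= 0·row0 → [0,1,-2]
  row2 -= -1·row0 → [0,1,-1]
  row2 -= 1·row1 → [0,0,1]

L=[[1,0,0],[0,1,0],[-1,1,1]] U=[[2,0,1],[0,1,-2],[0,0,1]]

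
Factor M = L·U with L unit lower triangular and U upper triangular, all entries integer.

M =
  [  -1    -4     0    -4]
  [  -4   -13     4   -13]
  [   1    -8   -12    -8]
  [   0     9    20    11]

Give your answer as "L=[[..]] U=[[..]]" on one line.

  R1 -= 4·R0 → [0,3,4,3]
  R2 -= -1·R0 → [0,-12,-12,-12]
  R3 -= 0·R0 → [0,9,20,11]
  R2 -= -4·R1 → [0,0,4,0]
  R3 -= 3·R1 → [0,0,8,2]
  R3 -= 2·R2 → [0,0,0,2]

L=[[1,0,0,0],[4,1,0,0],[-1,-4,1,0],[0,3,2,1]] U=[[-1,-4,0,-4],[0,3,4,3],[0,0,4,0],[0,0,0,2]]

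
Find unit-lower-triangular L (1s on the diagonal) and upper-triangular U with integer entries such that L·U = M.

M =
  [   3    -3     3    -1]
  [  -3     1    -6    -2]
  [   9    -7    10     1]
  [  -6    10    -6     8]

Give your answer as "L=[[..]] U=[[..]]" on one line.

L=[[1,0,0,0],[-1,1,0,0],[3,-1,1,0],[-2,-2,3,1]] U=[[3,-3,3,-1],[0,-2,-3,-3],[0,0,-2,1],[0,0,0,-3]]

  R1 -= -1·R0 → [0,-2,-3,-3]
  R2 -= 3·R0 → [0,2,1,4]
  R3 -= -2·R0 → [0,4,0,6]
  R2 -= -1·R1 → [0,0,-2,1]
  R3 -= -2·R1 → [0,0,-6,0]
  R3 -= 3·R2 → [0,0,0,-3]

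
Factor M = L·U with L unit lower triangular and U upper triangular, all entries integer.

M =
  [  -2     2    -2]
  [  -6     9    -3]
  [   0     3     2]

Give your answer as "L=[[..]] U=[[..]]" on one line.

L=[[1,0,0],[3,1,0],[0,1,1]] U=[[-2,2,-2],[0,3,3],[0,0,-1]]

  row1 -= 3·row0 → [0,3,3]
  row2 -= 0·row0 → [0,3,2]
  row2 -= 1·row1 → [0,0,-1]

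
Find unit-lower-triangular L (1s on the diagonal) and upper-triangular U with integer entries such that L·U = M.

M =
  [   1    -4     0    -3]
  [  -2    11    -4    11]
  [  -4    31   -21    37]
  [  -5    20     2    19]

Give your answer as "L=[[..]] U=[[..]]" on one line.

L=[[1,0,0,0],[-2,1,0,0],[-4,5,1,0],[-5,0,-2,1]] U=[[1,-4,0,-3],[0,3,-4,5],[0,0,-1,0],[0,0,0,4]]

  row1 -= -2·row0 → [0,3,-4,5]
  row2 -= -4·row0 → [0,15,-21,25]
  row3 -= -5·row0 → [0,0,2,4]
  row2 -= 5·row1 → [0,0,-1,0]
  row3 -= 0·row1 → [0,0,2,4]
  row3 -= -2·row2 → [0,0,0,4]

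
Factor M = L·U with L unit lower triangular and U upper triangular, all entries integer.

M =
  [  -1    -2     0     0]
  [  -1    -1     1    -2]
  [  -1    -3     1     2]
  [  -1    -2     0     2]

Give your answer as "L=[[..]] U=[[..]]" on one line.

L=[[1,0,0,0],[1,1,0,0],[1,-1,1,0],[1,0,0,1]] U=[[-1,-2,0,0],[0,1,1,-2],[0,0,2,0],[0,0,0,2]]

  R1 -= 1·R0 → [0,1,1,-2]
  R2 -= 1·R0 → [0,-1,1,2]
  R3 -= 1·R0 → [0,0,0,2]
  R2 -= -1·R1 → [0,0,2,0]
  R3 -= 0·R1 → [0,0,0,2]
  R3 -= 0·R2 → [0,0,0,2]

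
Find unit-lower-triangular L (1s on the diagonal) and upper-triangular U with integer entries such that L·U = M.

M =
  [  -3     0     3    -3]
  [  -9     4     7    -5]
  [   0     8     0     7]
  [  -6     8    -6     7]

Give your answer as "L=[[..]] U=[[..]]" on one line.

  R1 -= 3·R0 → [0,4,-2,4]
  R2 -= 0·R0 → [0,8,0,7]
  R3 -= 2·R0 → [0,8,-12,13]
  R2 -= 2·R1 → [0,0,4,-1]
  R3 -= 2·R1 → [0,0,-8,5]
  R3 -= -2·R2 → [0,0,0,3]

L=[[1,0,0,0],[3,1,0,0],[0,2,1,0],[2,2,-2,1]] U=[[-3,0,3,-3],[0,4,-2,4],[0,0,4,-1],[0,0,0,3]]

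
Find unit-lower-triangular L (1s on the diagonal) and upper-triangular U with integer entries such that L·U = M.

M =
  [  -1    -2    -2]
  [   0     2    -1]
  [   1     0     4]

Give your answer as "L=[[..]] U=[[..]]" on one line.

  r1 -= 0·r0 → [0,2,-1]
  r2 -= -1·r0 → [0,-2,2]
  r2 -= -1·r1 → [0,0,1]

L=[[1,0,0],[0,1,0],[-1,-1,1]] U=[[-1,-2,-2],[0,2,-1],[0,0,1]]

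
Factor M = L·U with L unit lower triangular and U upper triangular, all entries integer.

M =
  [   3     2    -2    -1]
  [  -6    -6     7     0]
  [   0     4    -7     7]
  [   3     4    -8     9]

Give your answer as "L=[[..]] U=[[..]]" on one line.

L=[[1,0,0,0],[-2,1,0,0],[0,-2,1,0],[1,-1,3,1]] U=[[3,2,-2,-1],[0,-2,3,-2],[0,0,-1,3],[0,0,0,-1]]

  r1 -= -2·r0 → [0,-2,3,-2]
  r2 -= 0·r0 → [0,4,-7,7]
  r3 -= 1·r0 → [0,2,-6,10]
  r2 -= -2·r1 → [0,0,-1,3]
  r3 -= -1·r1 → [0,0,-3,8]
  r3 -= 3·r2 → [0,0,0,-1]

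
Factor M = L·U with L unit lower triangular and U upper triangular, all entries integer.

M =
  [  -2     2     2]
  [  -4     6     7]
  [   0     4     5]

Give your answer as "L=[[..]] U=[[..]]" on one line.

L=[[1,0,0],[2,1,0],[0,2,1]] U=[[-2,2,2],[0,2,3],[0,0,-1]]

  R1 -= 2·R0 → [0,2,3]
  R2 -= 0·R0 → [0,4,5]
  R2 -= 2·R1 → [0,0,-1]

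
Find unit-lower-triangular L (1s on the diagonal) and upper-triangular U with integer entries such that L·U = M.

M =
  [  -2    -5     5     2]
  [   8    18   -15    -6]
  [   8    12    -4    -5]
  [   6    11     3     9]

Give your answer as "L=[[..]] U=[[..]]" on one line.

  row1 -= -4·row0 → [0,-2,5,2]
  row2 -= -4·row0 → [0,-8,16,3]
  row3 -= -3·row0 → [0,-4,18,15]
  row2 -= 4·row1 → [0,0,-4,-5]
  row3 -= 2·row1 → [0,0,8,11]
  row3 -= -2·row2 → [0,0,0,1]

L=[[1,0,0,0],[-4,1,0,0],[-4,4,1,0],[-3,2,-2,1]] U=[[-2,-5,5,2],[0,-2,5,2],[0,0,-4,-5],[0,0,0,1]]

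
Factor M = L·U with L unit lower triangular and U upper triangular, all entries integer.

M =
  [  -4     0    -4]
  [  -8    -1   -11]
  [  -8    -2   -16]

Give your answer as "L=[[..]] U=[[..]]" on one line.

L=[[1,0,0],[2,1,0],[2,2,1]] U=[[-4,0,-4],[0,-1,-3],[0,0,-2]]

  R1 -= 2·R0 → [0,-1,-3]
  R2 -= 2·R0 → [0,-2,-8]
  R2 -= 2·R1 → [0,0,-2]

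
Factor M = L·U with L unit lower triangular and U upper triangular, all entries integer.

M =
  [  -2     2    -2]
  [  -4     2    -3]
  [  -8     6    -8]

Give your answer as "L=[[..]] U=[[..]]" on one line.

  r1 -= 2·r0 → [0,-2,1]
  r2 -= 4·r0 → [0,-2,0]
  r2 -= 1·r1 → [0,0,-1]

L=[[1,0,0],[2,1,0],[4,1,1]] U=[[-2,2,-2],[0,-2,1],[0,0,-1]]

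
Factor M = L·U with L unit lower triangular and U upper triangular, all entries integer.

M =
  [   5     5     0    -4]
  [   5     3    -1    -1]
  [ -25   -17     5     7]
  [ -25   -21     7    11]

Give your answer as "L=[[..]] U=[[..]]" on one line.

L=[[1,0,0,0],[1,1,0,0],[-5,-4,1,0],[-5,-2,5,1]] U=[[5,5,0,-4],[0,-2,-1,3],[0,0,1,-1],[0,0,0,2]]

  R1 -= 1·R0 → [0,-2,-1,3]
  R2 -= -5·R0 → [0,8,5,-13]
  R3 -= -5·R0 → [0,4,7,-9]
  R2 -= -4·R1 → [0,0,1,-1]
  R3 -= -2·R1 → [0,0,5,-3]
  R3 -= 5·R2 → [0,0,0,2]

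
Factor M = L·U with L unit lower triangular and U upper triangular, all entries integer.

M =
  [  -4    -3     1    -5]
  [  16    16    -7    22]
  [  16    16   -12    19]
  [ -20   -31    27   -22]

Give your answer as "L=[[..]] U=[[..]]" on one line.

L=[[1,0,0,0],[-4,1,0,0],[-4,1,1,0],[5,-4,-2,1]] U=[[-4,-3,1,-5],[0,4,-3,2],[0,0,-5,-3],[0,0,0,5]]

  R1 -= -4·R0 → [0,4,-3,2]
  R2 -= -4·R0 → [0,4,-8,-1]
  R3 -= 5·R0 → [0,-16,22,3]
  R2 -= 1·R1 → [0,0,-5,-3]
  R3 -= -4·R1 → [0,0,10,11]
  R3 -= -2·R2 → [0,0,0,5]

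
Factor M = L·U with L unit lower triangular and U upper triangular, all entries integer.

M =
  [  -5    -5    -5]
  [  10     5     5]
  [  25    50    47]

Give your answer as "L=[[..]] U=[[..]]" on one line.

L=[[1,0,0],[-2,1,0],[-5,-5,1]] U=[[-5,-5,-5],[0,-5,-5],[0,0,-3]]

  R1 -= -2·R0 → [0,-5,-5]
  R2 -= -5·R0 → [0,25,22]
  R2 -= -5·R1 → [0,0,-3]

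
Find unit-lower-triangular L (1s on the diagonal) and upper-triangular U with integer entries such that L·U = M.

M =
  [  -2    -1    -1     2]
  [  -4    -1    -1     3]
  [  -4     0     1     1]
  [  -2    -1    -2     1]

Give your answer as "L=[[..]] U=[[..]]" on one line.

  r1 -= 2·r0 → [0,1,1,-1]
  r2 -= 2·r0 → [0,2,3,-3]
  r3 -= 1·r0 → [0,0,-1,-1]
  r2 -= 2·r1 → [0,0,1,-1]
  r3 -= 0·r1 → [0,0,-1,-1]
  r3 -= -1·r2 → [0,0,0,-2]

L=[[1,0,0,0],[2,1,0,0],[2,2,1,0],[1,0,-1,1]] U=[[-2,-1,-1,2],[0,1,1,-1],[0,0,1,-1],[0,0,0,-2]]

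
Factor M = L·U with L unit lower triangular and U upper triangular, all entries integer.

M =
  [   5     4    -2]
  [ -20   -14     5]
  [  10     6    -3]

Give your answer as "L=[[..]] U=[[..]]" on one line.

  row1 -= -4·row0 → [0,2,-3]
  row2 -= 2·row0 → [0,-2,1]
  row2 -= -1·row1 → [0,0,-2]

L=[[1,0,0],[-4,1,0],[2,-1,1]] U=[[5,4,-2],[0,2,-3],[0,0,-2]]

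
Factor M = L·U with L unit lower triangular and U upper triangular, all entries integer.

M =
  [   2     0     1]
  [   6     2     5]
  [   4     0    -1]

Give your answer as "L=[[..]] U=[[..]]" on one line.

L=[[1,0,0],[3,1,0],[2,0,1]] U=[[2,0,1],[0,2,2],[0,0,-3]]

  r1 -= 3·r0 → [0,2,2]
  r2 -= 2·r0 → [0,0,-3]
  r2 -= 0·r1 → [0,0,-3]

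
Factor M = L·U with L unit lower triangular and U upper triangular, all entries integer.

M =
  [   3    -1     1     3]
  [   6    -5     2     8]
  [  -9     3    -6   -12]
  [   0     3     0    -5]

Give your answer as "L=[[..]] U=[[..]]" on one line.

L=[[1,0,0,0],[2,1,0,0],[-3,0,1,0],[0,-1,0,1]] U=[[3,-1,1,3],[0,-3,0,2],[0,0,-3,-3],[0,0,0,-3]]

  r1 -= 2·r0 → [0,-3,0,2]
  r2 -= -3·r0 → [0,0,-3,-3]
  r3 -= 0·r0 → [0,3,0,-5]
  r2 -= 0·r1 → [0,0,-3,-3]
  r3 -= -1·r1 → [0,0,0,-3]
  r3 -= 0·r2 → [0,0,0,-3]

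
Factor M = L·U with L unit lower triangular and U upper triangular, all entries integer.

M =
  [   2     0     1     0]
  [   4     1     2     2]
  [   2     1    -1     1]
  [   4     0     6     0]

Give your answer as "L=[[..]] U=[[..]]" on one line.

  row1 -= 2·row0 → [0,1,0,2]
  row2 -= 1·row0 → [0,1,-2,1]
  row3 -= 2·row0 → [0,0,4,0]
  row2 -= 1·row1 → [0,0,-2,-1]
  row3 -= 0·row1 → [0,0,4,0]
  row3 -= -2·row2 → [0,0,0,-2]

L=[[1,0,0,0],[2,1,0,0],[1,1,1,0],[2,0,-2,1]] U=[[2,0,1,0],[0,1,0,2],[0,0,-2,-1],[0,0,0,-2]]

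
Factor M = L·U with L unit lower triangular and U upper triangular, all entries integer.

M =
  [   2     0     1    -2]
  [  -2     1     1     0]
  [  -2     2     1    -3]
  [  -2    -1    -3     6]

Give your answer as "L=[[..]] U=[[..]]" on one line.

L=[[1,0,0,0],[-1,1,0,0],[-1,2,1,0],[-1,-1,0,1]] U=[[2,0,1,-2],[0,1,2,-2],[0,0,-2,-1],[0,0,0,2]]

  r1 -= -1·r0 → [0,1,2,-2]
  r2 -= -1·r0 → [0,2,2,-5]
  r3 -= -1·r0 → [0,-1,-2,4]
  r2 -= 2·r1 → [0,0,-2,-1]
  r3 -= -1·r1 → [0,0,0,2]
  r3 -= 0·r2 → [0,0,0,2]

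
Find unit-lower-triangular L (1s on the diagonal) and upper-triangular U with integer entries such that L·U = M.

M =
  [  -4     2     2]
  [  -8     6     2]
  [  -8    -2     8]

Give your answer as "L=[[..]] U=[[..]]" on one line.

  row1 -= 2·row0 → [0,2,-2]
  row2 -= 2·row0 → [0,-6,4]
  row2 -= -3·row1 → [0,0,-2]

L=[[1,0,0],[2,1,0],[2,-3,1]] U=[[-4,2,2],[0,2,-2],[0,0,-2]]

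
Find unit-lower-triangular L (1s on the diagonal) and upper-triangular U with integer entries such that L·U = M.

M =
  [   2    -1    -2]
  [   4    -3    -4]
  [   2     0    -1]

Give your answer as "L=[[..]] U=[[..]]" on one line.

  R1 -= 2·R0 → [0,-1,0]
  R2 -= 1·R0 → [0,1,1]
  R2 -= -1·R1 → [0,0,1]

L=[[1,0,0],[2,1,0],[1,-1,1]] U=[[2,-1,-2],[0,-1,0],[0,0,1]]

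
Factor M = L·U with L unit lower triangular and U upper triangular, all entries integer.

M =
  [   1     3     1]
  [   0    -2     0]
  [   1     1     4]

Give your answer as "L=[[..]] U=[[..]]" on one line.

  R1 -= 0·R0 → [0,-2,0]
  R2 -= 1·R0 → [0,-2,3]
  R2 -= 1·R1 → [0,0,3]

L=[[1,0,0],[0,1,0],[1,1,1]] U=[[1,3,1],[0,-2,0],[0,0,3]]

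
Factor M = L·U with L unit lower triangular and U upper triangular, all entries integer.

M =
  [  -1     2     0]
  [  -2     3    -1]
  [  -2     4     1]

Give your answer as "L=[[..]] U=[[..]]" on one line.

L=[[1,0,0],[2,1,0],[2,0,1]] U=[[-1,2,0],[0,-1,-1],[0,0,1]]

  R1 -= 2·R0 → [0,-1,-1]
  R2 -= 2·R0 → [0,0,1]
  R2 -= 0·R1 → [0,0,1]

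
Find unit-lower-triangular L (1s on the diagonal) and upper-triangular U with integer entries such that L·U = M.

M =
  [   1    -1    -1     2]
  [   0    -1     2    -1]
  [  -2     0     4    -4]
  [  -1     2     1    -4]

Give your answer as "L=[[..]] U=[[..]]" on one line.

  row1 -= 0·row0 → [0,-1,2,-1]
  row2 -= -2·row0 → [0,-2,2,0]
  row3 -= -1·row0 → [0,1,0,-2]
  row2 -= 2·row1 → [0,0,-2,2]
  row3 -= -1·row1 → [0,0,2,-3]
  row3 -= -1·row2 → [0,0,0,-1]

L=[[1,0,0,0],[0,1,0,0],[-2,2,1,0],[-1,-1,-1,1]] U=[[1,-1,-1,2],[0,-1,2,-1],[0,0,-2,2],[0,0,0,-1]]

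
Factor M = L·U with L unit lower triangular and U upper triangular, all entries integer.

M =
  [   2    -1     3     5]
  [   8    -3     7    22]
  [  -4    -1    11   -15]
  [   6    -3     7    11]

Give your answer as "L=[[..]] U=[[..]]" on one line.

  R1 -= 4·R0 → [0,1,-5,2]
  R2 -= -2·R0 → [0,-3,17,-5]
  R3 -= 3·R0 → [0,0,-2,-4]
  R2 -= -3·R1 → [0,0,2,1]
  R3 -= 0·R1 → [0,0,-2,-4]
  R3 -= -1·R2 → [0,0,0,-3]

L=[[1,0,0,0],[4,1,0,0],[-2,-3,1,0],[3,0,-1,1]] U=[[2,-1,3,5],[0,1,-5,2],[0,0,2,1],[0,0,0,-3]]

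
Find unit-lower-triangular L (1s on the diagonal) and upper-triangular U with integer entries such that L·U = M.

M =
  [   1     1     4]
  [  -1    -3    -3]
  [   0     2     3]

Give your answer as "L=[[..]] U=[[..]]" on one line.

L=[[1,0,0],[-1,1,0],[0,-1,1]] U=[[1,1,4],[0,-2,1],[0,0,4]]

  R1 -= -1·R0 → [0,-2,1]
  R2 -= 0·R0 → [0,2,3]
  R2 -= -1·R1 → [0,0,4]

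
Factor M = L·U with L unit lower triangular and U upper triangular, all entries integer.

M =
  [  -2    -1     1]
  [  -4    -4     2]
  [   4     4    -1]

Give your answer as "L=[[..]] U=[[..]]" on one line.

  R1 -= 2·R0 → [0,-2,0]
  R2 -= -2·R0 → [0,2,1]
  R2 -= -1·R1 → [0,0,1]

L=[[1,0,0],[2,1,0],[-2,-1,1]] U=[[-2,-1,1],[0,-2,0],[0,0,1]]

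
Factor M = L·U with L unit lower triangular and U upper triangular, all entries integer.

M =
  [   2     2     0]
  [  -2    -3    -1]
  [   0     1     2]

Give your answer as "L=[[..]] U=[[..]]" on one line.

L=[[1,0,0],[-1,1,0],[0,-1,1]] U=[[2,2,0],[0,-1,-1],[0,0,1]]

  r1 -= -1·r0 → [0,-1,-1]
  r2 -= 0·r0 → [0,1,2]
  r2 -= -1·r1 → [0,0,1]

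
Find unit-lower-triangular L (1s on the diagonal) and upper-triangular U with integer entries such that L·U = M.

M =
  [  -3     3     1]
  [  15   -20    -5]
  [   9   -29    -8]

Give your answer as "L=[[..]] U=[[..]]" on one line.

L=[[1,0,0],[-5,1,0],[-3,4,1]] U=[[-3,3,1],[0,-5,0],[0,0,-5]]

  R1 -= -5·R0 → [0,-5,0]
  R2 -= -3·R0 → [0,-20,-5]
  R2 -= 4·R1 → [0,0,-5]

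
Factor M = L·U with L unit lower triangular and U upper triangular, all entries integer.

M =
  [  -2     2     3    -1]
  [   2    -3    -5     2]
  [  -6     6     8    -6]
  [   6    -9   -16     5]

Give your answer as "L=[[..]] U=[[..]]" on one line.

L=[[1,0,0,0],[-1,1,0,0],[3,0,1,0],[-3,3,1,1]] U=[[-2,2,3,-1],[0,-1,-2,1],[0,0,-1,-3],[0,0,0,2]]

  R1 -= -1·R0 → [0,-1,-2,1]
  R2 -= 3·R0 → [0,0,-1,-3]
  R3 -= -3·R0 → [0,-3,-7,2]
  R2 -= 0·R1 → [0,0,-1,-3]
  R3 -= 3·R1 → [0,0,-1,-1]
  R3 -= 1·R2 → [0,0,0,2]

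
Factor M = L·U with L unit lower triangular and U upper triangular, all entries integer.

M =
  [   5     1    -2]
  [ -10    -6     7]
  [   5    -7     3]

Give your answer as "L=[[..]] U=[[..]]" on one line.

  row1 -= -2·row0 → [0,-4,3]
  row2 -= 1·row0 → [0,-8,5]
  row2 -= 2·row1 → [0,0,-1]

L=[[1,0,0],[-2,1,0],[1,2,1]] U=[[5,1,-2],[0,-4,3],[0,0,-1]]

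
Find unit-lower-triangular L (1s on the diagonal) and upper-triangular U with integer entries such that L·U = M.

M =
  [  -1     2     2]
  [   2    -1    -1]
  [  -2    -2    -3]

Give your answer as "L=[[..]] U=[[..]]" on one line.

  row1 -= -2·row0 → [0,3,3]
  row2 -= 2·row0 → [0,-6,-7]
  row2 -= -2·row1 → [0,0,-1]

L=[[1,0,0],[-2,1,0],[2,-2,1]] U=[[-1,2,2],[0,3,3],[0,0,-1]]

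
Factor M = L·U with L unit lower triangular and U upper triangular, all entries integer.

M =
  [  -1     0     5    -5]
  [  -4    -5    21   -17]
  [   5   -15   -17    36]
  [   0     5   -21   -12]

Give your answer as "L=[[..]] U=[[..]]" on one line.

  R1 -= 4·R0 → [0,-5,1,3]
  R2 -= -5·R0 → [0,-15,8,11]
  R3 -= 0·R0 → [0,5,-21,-12]
  R2 -= 3·R1 → [0,0,5,2]
  R3 -= -1·R1 → [0,0,-20,-9]
  R3 -= -4·R2 → [0,0,0,-1]

L=[[1,0,0,0],[4,1,0,0],[-5,3,1,0],[0,-1,-4,1]] U=[[-1,0,5,-5],[0,-5,1,3],[0,0,5,2],[0,0,0,-1]]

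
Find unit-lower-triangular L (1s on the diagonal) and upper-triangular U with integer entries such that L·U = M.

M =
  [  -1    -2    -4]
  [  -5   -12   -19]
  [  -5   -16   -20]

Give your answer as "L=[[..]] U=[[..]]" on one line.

  r1 -= 5·r0 → [0,-2,1]
  r2 -= 5·r0 → [0,-6,0]
  r2 -= 3·r1 → [0,0,-3]

L=[[1,0,0],[5,1,0],[5,3,1]] U=[[-1,-2,-4],[0,-2,1],[0,0,-3]]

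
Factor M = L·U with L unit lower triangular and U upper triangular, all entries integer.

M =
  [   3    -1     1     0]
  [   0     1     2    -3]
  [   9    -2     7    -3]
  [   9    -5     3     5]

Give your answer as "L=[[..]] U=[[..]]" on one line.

L=[[1,0,0,0],[0,1,0,0],[3,1,1,0],[3,-2,2,1]] U=[[3,-1,1,0],[0,1,2,-3],[0,0,2,0],[0,0,0,-1]]

  R1 -= 0·R0 → [0,1,2,-3]
  R2 -= 3·R0 → [0,1,4,-3]
  R3 -= 3·R0 → [0,-2,0,5]
  R2 -= 1·R1 → [0,0,2,0]
  R3 -= -2·R1 → [0,0,4,-1]
  R3 -= 2·R2 → [0,0,0,-1]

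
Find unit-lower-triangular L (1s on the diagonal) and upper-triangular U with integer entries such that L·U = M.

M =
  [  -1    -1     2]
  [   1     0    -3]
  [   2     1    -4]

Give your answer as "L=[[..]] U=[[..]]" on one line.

  row1 -= -1·row0 → [0,-1,-1]
  row2 -= -2·row0 → [0,-1,0]
  row2 -= 1·row1 → [0,0,1]

L=[[1,0,0],[-1,1,0],[-2,1,1]] U=[[-1,-1,2],[0,-1,-1],[0,0,1]]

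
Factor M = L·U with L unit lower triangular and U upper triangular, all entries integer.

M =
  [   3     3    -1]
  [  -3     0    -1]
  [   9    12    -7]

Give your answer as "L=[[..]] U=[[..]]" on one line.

L=[[1,0,0],[-1,1,0],[3,1,1]] U=[[3,3,-1],[0,3,-2],[0,0,-2]]

  R1 -= -1·R0 → [0,3,-2]
  R2 -= 3·R0 → [0,3,-4]
  R2 -= 1·R1 → [0,0,-2]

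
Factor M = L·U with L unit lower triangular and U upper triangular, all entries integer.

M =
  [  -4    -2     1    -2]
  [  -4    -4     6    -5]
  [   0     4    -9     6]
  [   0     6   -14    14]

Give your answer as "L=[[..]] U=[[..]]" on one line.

L=[[1,0,0,0],[1,1,0,0],[0,-2,1,0],[0,-3,1,1]] U=[[-4,-2,1,-2],[0,-2,5,-3],[0,0,1,0],[0,0,0,5]]

  r1 -= 1·r0 → [0,-2,5,-3]
  r2 -= 0·r0 → [0,4,-9,6]
  r3 -= 0·r0 → [0,6,-14,14]
  r2 -= -2·r1 → [0,0,1,0]
  r3 -= -3·r1 → [0,0,1,5]
  r3 -= 1·r2 → [0,0,0,5]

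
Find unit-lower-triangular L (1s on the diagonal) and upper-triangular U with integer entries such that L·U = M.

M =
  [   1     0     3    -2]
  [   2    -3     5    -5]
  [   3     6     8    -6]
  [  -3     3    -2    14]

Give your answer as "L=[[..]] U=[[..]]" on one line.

  r1 -= 2·r0 → [0,-3,-1,-1]
  r2 -= 3·r0 → [0,6,-1,0]
  r3 -= -3·r0 → [0,3,7,8]
  r2 -= -2·r1 → [0,0,-3,-2]
  r3 -= -1·r1 → [0,0,6,7]
  r3 -= -2·r2 → [0,0,0,3]

L=[[1,0,0,0],[2,1,0,0],[3,-2,1,0],[-3,-1,-2,1]] U=[[1,0,3,-2],[0,-3,-1,-1],[0,0,-3,-2],[0,0,0,3]]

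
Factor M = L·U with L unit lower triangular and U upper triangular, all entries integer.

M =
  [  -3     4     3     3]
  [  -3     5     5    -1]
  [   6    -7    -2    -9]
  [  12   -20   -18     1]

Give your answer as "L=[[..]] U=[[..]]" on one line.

  r1 -= 1·r0 → [0,1,2,-4]
  r2 -= -2·r0 → [0,1,4,-3]
  r3 -= -4·r0 → [0,-4,-6,13]
  r2 -= 1·r1 → [0,0,2,1]
  r3 -= -4·r1 → [0,0,2,-3]
  r3 -= 1·r2 → [0,0,0,-4]

L=[[1,0,0,0],[1,1,0,0],[-2,1,1,0],[-4,-4,1,1]] U=[[-3,4,3,3],[0,1,2,-4],[0,0,2,1],[0,0,0,-4]]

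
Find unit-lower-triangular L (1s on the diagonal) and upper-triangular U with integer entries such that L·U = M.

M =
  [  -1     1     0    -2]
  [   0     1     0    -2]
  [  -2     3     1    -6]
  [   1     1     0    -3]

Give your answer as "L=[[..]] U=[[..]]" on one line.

L=[[1,0,0,0],[0,1,0,0],[2,1,1,0],[-1,2,0,1]] U=[[-1,1,0,-2],[0,1,0,-2],[0,0,1,0],[0,0,0,-1]]

  r1 -= 0·r0 → [0,1,0,-2]
  r2 -= 2·r0 → [0,1,1,-2]
  r3 -= -1·r0 → [0,2,0,-5]
  r2 -= 1·r1 → [0,0,1,0]
  r3 -= 2·r1 → [0,0,0,-1]
  r3 -= 0·r2 → [0,0,0,-1]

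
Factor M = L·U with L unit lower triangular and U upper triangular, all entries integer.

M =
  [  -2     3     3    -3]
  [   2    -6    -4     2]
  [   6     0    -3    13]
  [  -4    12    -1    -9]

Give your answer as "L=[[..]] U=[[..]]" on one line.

L=[[1,0,0,0],[-1,1,0,0],[-3,-3,1,0],[2,-2,-3,1]] U=[[-2,3,3,-3],[0,-3,-1,-1],[0,0,3,1],[0,0,0,-2]]

  R1 -= -1·R0 → [0,-3,-1,-1]
  R2 -= -3·R0 → [0,9,6,4]
  R3 -= 2·R0 → [0,6,-7,-3]
  R2 -= -3·R1 → [0,0,3,1]
  R3 -= -2·R1 → [0,0,-9,-5]
  R3 -= -3·R2 → [0,0,0,-2]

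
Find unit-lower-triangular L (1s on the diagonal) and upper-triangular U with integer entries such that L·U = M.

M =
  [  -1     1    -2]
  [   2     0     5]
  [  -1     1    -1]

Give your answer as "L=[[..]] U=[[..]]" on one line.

L=[[1,0,0],[-2,1,0],[1,0,1]] U=[[-1,1,-2],[0,2,1],[0,0,1]]

  row1 -= -2·row0 → [0,2,1]
  row2 -= 1·row0 → [0,0,1]
  row2 -= 0·row1 → [0,0,1]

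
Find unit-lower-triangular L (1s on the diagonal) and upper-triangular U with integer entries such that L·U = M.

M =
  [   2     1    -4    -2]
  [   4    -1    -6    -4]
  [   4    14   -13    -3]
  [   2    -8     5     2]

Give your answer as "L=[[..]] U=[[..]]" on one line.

  row1 -= 2·row0 → [0,-3,2,0]
  row2 -= 2·row0 → [0,12,-5,1]
  row3 -= 1·row0 → [0,-9,9,4]
  row2 -= -4·row1 → [0,0,3,1]
  row3 -= 3·row1 → [0,0,3,4]
  row3 -= 1·row2 → [0,0,0,3]

L=[[1,0,0,0],[2,1,0,0],[2,-4,1,0],[1,3,1,1]] U=[[2,1,-4,-2],[0,-3,2,0],[0,0,3,1],[0,0,0,3]]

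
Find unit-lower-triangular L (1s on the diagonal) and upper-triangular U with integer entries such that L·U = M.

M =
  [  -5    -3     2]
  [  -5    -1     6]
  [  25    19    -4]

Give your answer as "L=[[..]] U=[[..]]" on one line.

L=[[1,0,0],[1,1,0],[-5,2,1]] U=[[-5,-3,2],[0,2,4],[0,0,-2]]

  R1 -= 1·R0 → [0,2,4]
  R2 -= -5·R0 → [0,4,6]
  R2 -= 2·R1 → [0,0,-2]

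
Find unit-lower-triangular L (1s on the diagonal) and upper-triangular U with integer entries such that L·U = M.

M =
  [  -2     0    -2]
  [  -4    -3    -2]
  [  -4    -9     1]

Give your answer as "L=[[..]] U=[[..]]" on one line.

L=[[1,0,0],[2,1,0],[2,3,1]] U=[[-2,0,-2],[0,-3,2],[0,0,-1]]

  R1 -= 2·R0 → [0,-3,2]
  R2 -= 2·R0 → [0,-9,5]
  R2 -= 3·R1 → [0,0,-1]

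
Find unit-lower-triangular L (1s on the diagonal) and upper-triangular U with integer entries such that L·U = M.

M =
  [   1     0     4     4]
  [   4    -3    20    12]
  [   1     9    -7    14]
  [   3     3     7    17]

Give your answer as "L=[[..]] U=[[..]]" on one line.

L=[[1,0,0,0],[4,1,0,0],[1,-3,1,0],[3,-1,-1,1]] U=[[1,0,4,4],[0,-3,4,-4],[0,0,1,-2],[0,0,0,-1]]

  r1 -= 4·r0 → [0,-3,4,-4]
  r2 -= 1·r0 → [0,9,-11,10]
  r3 -= 3·r0 → [0,3,-5,5]
  r2 -= -3·r1 → [0,0,1,-2]
  r3 -= -1·r1 → [0,0,-1,1]
  r3 -= -1·r2 → [0,0,0,-1]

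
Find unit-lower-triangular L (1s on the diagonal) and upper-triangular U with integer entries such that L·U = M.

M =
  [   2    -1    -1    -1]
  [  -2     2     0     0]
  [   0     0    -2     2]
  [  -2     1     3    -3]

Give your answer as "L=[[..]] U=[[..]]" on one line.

  r1 -= -1·r0 → [0,1,-1,-1]
  r2 -= 0·r0 → [0,0,-2,2]
  r3 -= -1·r0 → [0,0,2,-4]
  r2 -= 0·r1 → [0,0,-2,2]
  r3 -= 0·r1 → [0,0,2,-4]
  r3 -= -1·r2 → [0,0,0,-2]

L=[[1,0,0,0],[-1,1,0,0],[0,0,1,0],[-1,0,-1,1]] U=[[2,-1,-1,-1],[0,1,-1,-1],[0,0,-2,2],[0,0,0,-2]]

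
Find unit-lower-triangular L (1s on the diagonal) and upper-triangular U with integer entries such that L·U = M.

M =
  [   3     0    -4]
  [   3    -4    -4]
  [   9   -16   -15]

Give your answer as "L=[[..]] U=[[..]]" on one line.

L=[[1,0,0],[1,1,0],[3,4,1]] U=[[3,0,-4],[0,-4,0],[0,0,-3]]

  row1 -= 1·row0 → [0,-4,0]
  row2 -= 3·row0 → [0,-16,-3]
  row2 -= 4·row1 → [0,0,-3]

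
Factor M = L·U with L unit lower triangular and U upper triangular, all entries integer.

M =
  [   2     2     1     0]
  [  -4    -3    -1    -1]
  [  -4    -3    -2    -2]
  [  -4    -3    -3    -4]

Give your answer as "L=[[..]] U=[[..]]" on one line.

  r1 -= -2·r0 → [0,1,1,-1]
  r2 -= -2·r0 → [0,1,0,-2]
  r3 -= -2·r0 → [0,1,-1,-4]
  r2 -= 1·r1 → [0,0,-1,-1]
  r3 -= 1·r1 → [0,0,-2,-3]
  r3 -= 2·r2 → [0,0,0,-1]

L=[[1,0,0,0],[-2,1,0,0],[-2,1,1,0],[-2,1,2,1]] U=[[2,2,1,0],[0,1,1,-1],[0,0,-1,-1],[0,0,0,-1]]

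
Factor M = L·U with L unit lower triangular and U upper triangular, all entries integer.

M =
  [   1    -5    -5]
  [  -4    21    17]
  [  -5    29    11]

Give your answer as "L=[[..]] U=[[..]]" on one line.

L=[[1,0,0],[-4,1,0],[-5,4,1]] U=[[1,-5,-5],[0,1,-3],[0,0,-2]]

  r1 -= -4·r0 → [0,1,-3]
  r2 -= -5·r0 → [0,4,-14]
  r2 -= 4·r1 → [0,0,-2]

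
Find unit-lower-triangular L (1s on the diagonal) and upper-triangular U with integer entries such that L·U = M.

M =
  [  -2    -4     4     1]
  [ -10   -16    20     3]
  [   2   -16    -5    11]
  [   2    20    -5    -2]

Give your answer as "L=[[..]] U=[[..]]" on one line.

L=[[1,0,0,0],[5,1,0,0],[-1,-5,1,0],[-1,4,1,1]] U=[[-2,-4,4,1],[0,4,0,-2],[0,0,-1,2],[0,0,0,5]]

  row1 -= 5·row0 → [0,4,0,-2]
  row2 -= -1·row0 → [0,-20,-1,12]
  row3 -= -1·row0 → [0,16,-1,-1]
  row2 -= -5·row1 → [0,0,-1,2]
  row3 -= 4·row1 → [0,0,-1,7]
  row3 -= 1·row2 → [0,0,0,5]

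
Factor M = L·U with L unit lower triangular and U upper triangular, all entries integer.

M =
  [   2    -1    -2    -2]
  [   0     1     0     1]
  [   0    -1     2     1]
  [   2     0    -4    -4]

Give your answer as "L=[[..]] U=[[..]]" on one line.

L=[[1,0,0,0],[0,1,0,0],[0,-1,1,0],[1,1,-1,1]] U=[[2,-1,-2,-2],[0,1,0,1],[0,0,2,2],[0,0,0,-1]]

  R1 -= 0·R0 → [0,1,0,1]
  R2 -= 0·R0 → [0,-1,2,1]
  R3 -= 1·R0 → [0,1,-2,-2]
  R2 -= -1·R1 → [0,0,2,2]
  R3 -= 1·R1 → [0,0,-2,-3]
  R3 -= -1·R2 → [0,0,0,-1]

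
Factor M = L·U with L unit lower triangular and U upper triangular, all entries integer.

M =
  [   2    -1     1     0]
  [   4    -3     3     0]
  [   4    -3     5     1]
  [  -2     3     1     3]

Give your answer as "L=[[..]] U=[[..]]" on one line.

L=[[1,0,0,0],[2,1,0,0],[2,1,1,0],[-1,-2,2,1]] U=[[2,-1,1,0],[0,-1,1,0],[0,0,2,1],[0,0,0,1]]

  r1 -= 2·r0 → [0,-1,1,0]
  r2 -= 2·r0 → [0,-1,3,1]
  r3 -= -1·r0 → [0,2,2,3]
  r2 -= 1·r1 → [0,0,2,1]
  r3 -= -2·r1 → [0,0,4,3]
  r3 -= 2·r2 → [0,0,0,1]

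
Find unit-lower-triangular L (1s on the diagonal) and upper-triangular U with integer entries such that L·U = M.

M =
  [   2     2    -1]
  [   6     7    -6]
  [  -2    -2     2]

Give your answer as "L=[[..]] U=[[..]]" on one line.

L=[[1,0,0],[3,1,0],[-1,0,1]] U=[[2,2,-1],[0,1,-3],[0,0,1]]

  row1 -= 3·row0 → [0,1,-3]
  row2 -= -1·row0 → [0,0,1]
  row2 -= 0·row1 → [0,0,1]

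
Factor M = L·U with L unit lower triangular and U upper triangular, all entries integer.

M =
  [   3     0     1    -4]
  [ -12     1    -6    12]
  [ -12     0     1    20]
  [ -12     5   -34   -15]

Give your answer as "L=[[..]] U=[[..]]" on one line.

L=[[1,0,0,0],[-4,1,0,0],[-4,0,1,0],[-4,5,-4,1]] U=[[3,0,1,-4],[0,1,-2,-4],[0,0,5,4],[0,0,0,5]]

  R1 -= -4·R0 → [0,1,-2,-4]
  R2 -= -4·R0 → [0,0,5,4]
  R3 -= -4·R0 → [0,5,-30,-31]
  R2 -= 0·R1 → [0,0,5,4]
  R3 -= 5·R1 → [0,0,-20,-11]
  R3 -= -4·R2 → [0,0,0,5]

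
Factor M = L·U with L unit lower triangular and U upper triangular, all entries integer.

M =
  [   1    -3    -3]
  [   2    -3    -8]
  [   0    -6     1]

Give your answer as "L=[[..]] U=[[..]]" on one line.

L=[[1,0,0],[2,1,0],[0,-2,1]] U=[[1,-3,-3],[0,3,-2],[0,0,-3]]

  row1 -= 2·row0 → [0,3,-2]
  row2 -= 0·row0 → [0,-6,1]
  row2 -= -2·row1 → [0,0,-3]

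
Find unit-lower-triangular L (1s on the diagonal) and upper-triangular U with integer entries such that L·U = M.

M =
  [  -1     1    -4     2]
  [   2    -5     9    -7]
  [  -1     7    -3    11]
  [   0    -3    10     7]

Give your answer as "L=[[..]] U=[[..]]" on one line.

  R1 -= -2·R0 → [0,-3,1,-3]
  R2 -= 1·R0 → [0,6,1,9]
  R3 -= 0·R0 → [0,-3,10,7]
  R2 -= -2·R1 → [0,0,3,3]
  R3 -= 1·R1 → [0,0,9,10]
  R3 -= 3·R2 → [0,0,0,1]

L=[[1,0,0,0],[-2,1,0,0],[1,-2,1,0],[0,1,3,1]] U=[[-1,1,-4,2],[0,-3,1,-3],[0,0,3,3],[0,0,0,1]]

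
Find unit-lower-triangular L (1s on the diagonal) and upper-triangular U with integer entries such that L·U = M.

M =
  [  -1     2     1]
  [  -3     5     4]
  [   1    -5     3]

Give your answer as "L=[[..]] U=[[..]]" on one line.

L=[[1,0,0],[3,1,0],[-1,3,1]] U=[[-1,2,1],[0,-1,1],[0,0,1]]

  row1 -= 3·row0 → [0,-1,1]
  row2 -= -1·row0 → [0,-3,4]
  row2 -= 3·row1 → [0,0,1]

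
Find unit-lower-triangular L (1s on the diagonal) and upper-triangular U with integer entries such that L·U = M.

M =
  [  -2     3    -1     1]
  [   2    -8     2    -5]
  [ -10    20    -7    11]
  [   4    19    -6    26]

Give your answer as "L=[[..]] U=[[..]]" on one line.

  r1 -= -1·r0 → [0,-5,1,-4]
  r2 -= 5·r0 → [0,5,-2,6]
  r3 -= -2·r0 → [0,25,-8,28]
  r2 -= -1·r1 → [0,0,-1,2]
  r3 -= -5·r1 → [0,0,-3,8]
  r3 -= 3·r2 → [0,0,0,2]

L=[[1,0,0,0],[-1,1,0,0],[5,-1,1,0],[-2,-5,3,1]] U=[[-2,3,-1,1],[0,-5,1,-4],[0,0,-1,2],[0,0,0,2]]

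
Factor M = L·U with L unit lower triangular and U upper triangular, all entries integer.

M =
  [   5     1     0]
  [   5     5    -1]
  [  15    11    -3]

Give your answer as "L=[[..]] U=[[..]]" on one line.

  R1 -= 1·R0 → [0,4,-1]
  R2 -= 3·R0 → [0,8,-3]
  R2 -= 2·R1 → [0,0,-1]

L=[[1,0,0],[1,1,0],[3,2,1]] U=[[5,1,0],[0,4,-1],[0,0,-1]]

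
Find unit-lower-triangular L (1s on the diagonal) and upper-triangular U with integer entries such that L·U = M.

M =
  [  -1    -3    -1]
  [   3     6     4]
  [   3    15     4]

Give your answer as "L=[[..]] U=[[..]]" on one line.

L=[[1,0,0],[-3,1,0],[-3,-2,1]] U=[[-1,-3,-1],[0,-3,1],[0,0,3]]

  row1 -= -3·row0 → [0,-3,1]
  row2 -= -3·row0 → [0,6,1]
  row2 -= -2·row1 → [0,0,3]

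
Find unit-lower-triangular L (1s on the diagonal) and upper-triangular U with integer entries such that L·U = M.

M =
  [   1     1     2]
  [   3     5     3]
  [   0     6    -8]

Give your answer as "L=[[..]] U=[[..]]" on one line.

L=[[1,0,0],[3,1,0],[0,3,1]] U=[[1,1,2],[0,2,-3],[0,0,1]]

  row1 -= 3·row0 → [0,2,-3]
  row2 -= 0·row0 → [0,6,-8]
  row2 -= 3·row1 → [0,0,1]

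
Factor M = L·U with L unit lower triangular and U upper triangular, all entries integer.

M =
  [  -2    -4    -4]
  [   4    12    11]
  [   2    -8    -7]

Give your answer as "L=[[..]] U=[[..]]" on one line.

L=[[1,0,0],[-2,1,0],[-1,-3,1]] U=[[-2,-4,-4],[0,4,3],[0,0,-2]]

  R1 -= -2·R0 → [0,4,3]
  R2 -= -1·R0 → [0,-12,-11]
  R2 -= -3·R1 → [0,0,-2]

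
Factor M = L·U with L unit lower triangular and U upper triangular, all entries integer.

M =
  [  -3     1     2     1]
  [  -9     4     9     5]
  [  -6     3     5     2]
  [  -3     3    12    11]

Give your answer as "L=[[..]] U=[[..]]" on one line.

L=[[1,0,0,0],[3,1,0,0],[2,1,1,0],[1,2,-2,1]] U=[[-3,1,2,1],[0,1,3,2],[0,0,-2,-2],[0,0,0,2]]

  r1 -= 3·r0 → [0,1,3,2]
  r2 -= 2·r0 → [0,1,1,0]
  r3 -= 1·r0 → [0,2,10,10]
  r2 -= 1·r1 → [0,0,-2,-2]
  r3 -= 2·r1 → [0,0,4,6]
  r3 -= -2·r2 → [0,0,0,2]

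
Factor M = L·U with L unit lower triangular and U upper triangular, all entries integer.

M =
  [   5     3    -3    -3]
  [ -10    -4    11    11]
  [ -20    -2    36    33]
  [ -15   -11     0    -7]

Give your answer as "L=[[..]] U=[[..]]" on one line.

L=[[1,0,0,0],[-2,1,0,0],[-4,5,1,0],[-3,-1,4,1]] U=[[5,3,-3,-3],[0,2,5,5],[0,0,-1,-4],[0,0,0,5]]

  r1 -= -2·r0 → [0,2,5,5]
  r2 -= -4·r0 → [0,10,24,21]
  r3 -= -3·r0 → [0,-2,-9,-16]
  r2 -= 5·r1 → [0,0,-1,-4]
  r3 -= -1·r1 → [0,0,-4,-11]
  r3 -= 4·r2 → [0,0,0,5]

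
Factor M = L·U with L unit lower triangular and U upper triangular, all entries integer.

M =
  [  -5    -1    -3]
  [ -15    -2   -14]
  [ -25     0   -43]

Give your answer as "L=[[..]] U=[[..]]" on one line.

  row1 -= 3·row0 → [0,1,-5]
  row2 -= 5·row0 → [0,5,-28]
  row2 -= 5·row1 → [0,0,-3]

L=[[1,0,0],[3,1,0],[5,5,1]] U=[[-5,-1,-3],[0,1,-5],[0,0,-3]]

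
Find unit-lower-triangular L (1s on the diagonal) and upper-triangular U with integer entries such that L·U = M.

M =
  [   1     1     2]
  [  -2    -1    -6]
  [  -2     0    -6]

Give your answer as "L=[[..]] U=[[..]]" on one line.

L=[[1,0,0],[-2,1,0],[-2,2,1]] U=[[1,1,2],[0,1,-2],[0,0,2]]

  r1 -= -2·r0 → [0,1,-2]
  r2 -= -2·r0 → [0,2,-2]
  r2 -= 2·r1 → [0,0,2]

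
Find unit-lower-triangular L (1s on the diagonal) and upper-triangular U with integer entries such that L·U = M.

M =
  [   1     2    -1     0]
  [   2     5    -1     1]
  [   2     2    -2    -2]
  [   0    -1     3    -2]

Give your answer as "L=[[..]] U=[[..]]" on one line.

L=[[1,0,0,0],[2,1,0,0],[2,-2,1,0],[0,-1,2,1]] U=[[1,2,-1,0],[0,1,1,1],[0,0,2,0],[0,0,0,-1]]

  R1 -= 2·R0 → [0,1,1,1]
  R2 -= 2·R0 → [0,-2,0,-2]
  R3 -= 0·R0 → [0,-1,3,-2]
  R2 -= -2·R1 → [0,0,2,0]
  R3 -= -1·R1 → [0,0,4,-1]
  R3 -= 2·R2 → [0,0,0,-1]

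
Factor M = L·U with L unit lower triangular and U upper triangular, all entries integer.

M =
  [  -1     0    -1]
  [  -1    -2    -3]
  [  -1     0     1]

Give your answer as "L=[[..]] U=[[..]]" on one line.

L=[[1,0,0],[1,1,0],[1,0,1]] U=[[-1,0,-1],[0,-2,-2],[0,0,2]]

  r1 -= 1·r0 → [0,-2,-2]
  r2 -= 1·r0 → [0,0,2]
  r2 -= 0·r1 → [0,0,2]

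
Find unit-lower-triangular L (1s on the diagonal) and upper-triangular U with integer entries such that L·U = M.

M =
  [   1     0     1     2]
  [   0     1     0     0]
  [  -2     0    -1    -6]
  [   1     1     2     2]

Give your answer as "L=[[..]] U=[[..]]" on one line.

L=[[1,0,0,0],[0,1,0,0],[-2,0,1,0],[1,1,1,1]] U=[[1,0,1,2],[0,1,0,0],[0,0,1,-2],[0,0,0,2]]

  R1 -= 0·R0 → [0,1,0,0]
  R2 -= -2·R0 → [0,0,1,-2]
  R3 -= 1·R0 → [0,1,1,0]
  R2 -= 0·R1 → [0,0,1,-2]
  R3 -= 1·R1 → [0,0,1,0]
  R3 -= 1·R2 → [0,0,0,2]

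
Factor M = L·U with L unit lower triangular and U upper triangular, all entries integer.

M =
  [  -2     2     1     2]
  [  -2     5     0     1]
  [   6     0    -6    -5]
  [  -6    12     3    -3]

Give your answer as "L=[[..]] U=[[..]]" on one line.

  row1 -= 1·row0 → [0,3,-1,-1]
  row2 -= -3·row0 → [0,6,-3,1]
  row3 -= 3·row0 → [0,6,0,-9]
  row2 -= 2·row1 → [0,0,-1,3]
  row3 -= 2·row1 → [0,0,2,-7]
  row3 -= -2·row2 → [0,0,0,-1]

L=[[1,0,0,0],[1,1,0,0],[-3,2,1,0],[3,2,-2,1]] U=[[-2,2,1,2],[0,3,-1,-1],[0,0,-1,3],[0,0,0,-1]]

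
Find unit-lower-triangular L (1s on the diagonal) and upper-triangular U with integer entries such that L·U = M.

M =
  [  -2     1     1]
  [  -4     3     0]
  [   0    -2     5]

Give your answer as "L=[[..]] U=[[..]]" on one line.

L=[[1,0,0],[2,1,0],[0,-2,1]] U=[[-2,1,1],[0,1,-2],[0,0,1]]

  R1 -= 2·R0 → [0,1,-2]
  R2 -= 0·R0 → [0,-2,5]
  R2 -= -2·R1 → [0,0,1]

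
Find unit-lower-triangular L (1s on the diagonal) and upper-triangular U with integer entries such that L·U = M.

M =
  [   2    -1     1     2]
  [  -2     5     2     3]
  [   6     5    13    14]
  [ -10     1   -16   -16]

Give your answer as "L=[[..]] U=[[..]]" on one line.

  r1 -= -1·r0 → [0,4,3,5]
  r2 -= 3·r0 → [0,8,10,8]
  r3 -= -5·r0 → [0,-4,-11,-6]
  r2 -= 2·r1 → [0,0,4,-2]
  r3 -= -1·r1 → [0,0,-8,-1]
  r3 -= -2·r2 → [0,0,0,-5]

L=[[1,0,0,0],[-1,1,0,0],[3,2,1,0],[-5,-1,-2,1]] U=[[2,-1,1,2],[0,4,3,5],[0,0,4,-2],[0,0,0,-5]]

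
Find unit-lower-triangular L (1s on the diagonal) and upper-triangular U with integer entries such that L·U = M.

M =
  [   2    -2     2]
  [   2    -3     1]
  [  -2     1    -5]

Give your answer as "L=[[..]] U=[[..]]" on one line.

  r1 -= 1·r0 → [0,-1,-1]
  r2 -= -1·r0 → [0,-1,-3]
  r2 -= 1·r1 → [0,0,-2]

L=[[1,0,0],[1,1,0],[-1,1,1]] U=[[2,-2,2],[0,-1,-1],[0,0,-2]]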